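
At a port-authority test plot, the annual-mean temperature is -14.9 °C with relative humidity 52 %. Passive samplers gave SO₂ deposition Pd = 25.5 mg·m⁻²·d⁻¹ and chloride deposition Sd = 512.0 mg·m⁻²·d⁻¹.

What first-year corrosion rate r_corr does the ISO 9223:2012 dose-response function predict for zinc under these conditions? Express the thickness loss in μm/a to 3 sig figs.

r_corr = 0.489 μm/a

zinc: f(T) = +0.038·(T−10) [T≤10 °C] = -0.9462
  Pd branch = 0.0129·Pd^0.44·e^(0.046·RH+f) = 0.2277 μm/a
  Sd branch = 0.0175·Sd^0.57·e^(0.008·RH+0.085·T) = 0.2618 μm/a
  r_corr = 0.2277 + 0.2618 = 0.4895 μm/a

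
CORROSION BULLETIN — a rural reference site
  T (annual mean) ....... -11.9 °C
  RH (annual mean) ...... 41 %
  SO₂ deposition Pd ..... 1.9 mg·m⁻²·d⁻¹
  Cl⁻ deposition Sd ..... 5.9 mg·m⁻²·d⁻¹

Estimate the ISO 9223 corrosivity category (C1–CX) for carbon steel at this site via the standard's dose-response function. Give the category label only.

carbon steel: f(T) = +0.150·(T−10) [T≤10 °C] = -3.2850
  SO₂ term: 1.77·1.9^0.52·exp(0.02·41-3.2850) = 0.2101
  Sd branch = 0.102·Sd^0.62·e^(0.033·RH+0.04·T) = 0.7369 μm/a
  r_corr = 0.2101 + 0.7369 = 0.947 μm/a
Category bounds: 0…1.3 μm/a bracket r_corr ⇒ C1

C1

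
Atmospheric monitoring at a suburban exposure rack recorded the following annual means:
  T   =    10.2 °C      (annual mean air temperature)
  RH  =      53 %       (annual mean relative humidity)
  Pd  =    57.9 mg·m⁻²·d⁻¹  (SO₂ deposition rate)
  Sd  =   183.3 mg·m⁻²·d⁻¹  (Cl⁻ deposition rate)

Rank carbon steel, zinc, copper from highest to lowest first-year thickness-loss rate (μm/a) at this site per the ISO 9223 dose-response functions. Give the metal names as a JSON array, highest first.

carbon steel: T>10 °C ⇒ hinge -0.054·(10.2−10) = -0.0108
  Pd branch = 1.77·Pd^0.52·e^(0.02·RH+f) = 41.71 μm/a
  Sd branch = 0.102·Sd^0.62·e^(0.033·RH+0.04·T) = 22.31 μm/a
  sum: 41.71 + 22.31 → r_corr = 64.02 μm/a
zinc: f(T) = -0.071·(T−10) [T>10 °C] = -0.0142
  Pd branch = 0.0129·Pd^0.44·e^(0.046·RH+f) = 0.8686 μm/a
  Cl⁻ term: 0.0175·183.3^0.57·exp(0.008·53+0.085·10.2) = 1.241
  sum: 0.8686 + 1.241 → r_corr = 2.109 μm/a
copper: f(T) = -0.080·(T−10) [T>10 °C] = -0.0160
  SO₂ term: 0.0053·57.9^0.26·exp(0.059·53-0.0160) = 0.3417
  Cl⁻ term: 0.01025·183.3^0.27·exp(0.036·53+0.049·10.2) = 0.465
  sum: 0.3417 + 0.465 → r_corr = 0.8067 μm/a
Ordering by μm/a: carbon steel (64) > zinc (2.11) > copper (0.807)

["carbon steel", "zinc", "copper"]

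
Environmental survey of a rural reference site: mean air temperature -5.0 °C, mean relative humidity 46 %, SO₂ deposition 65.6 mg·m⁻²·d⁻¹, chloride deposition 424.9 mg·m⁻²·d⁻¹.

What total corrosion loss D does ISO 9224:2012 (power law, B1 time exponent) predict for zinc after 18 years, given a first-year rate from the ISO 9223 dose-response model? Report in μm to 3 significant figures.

zinc: temperature factor f = +0.038·(-15.0) = -0.5700
  sulphur-dioxide contribution → 0.3815 μm/a
  chloride contribution → 0.5205 μm/a
  ⇒ r_corr(zinc) = 0.9019 μm/a
ISO 9224: D(t) = r_corr · t^b with b = 0.813 (zinc, B1)
  D(18) = 0.9019 × 18^0.813 = 0.9019 × 10.48 = 9.456 μm

D(18) = 9.46 μm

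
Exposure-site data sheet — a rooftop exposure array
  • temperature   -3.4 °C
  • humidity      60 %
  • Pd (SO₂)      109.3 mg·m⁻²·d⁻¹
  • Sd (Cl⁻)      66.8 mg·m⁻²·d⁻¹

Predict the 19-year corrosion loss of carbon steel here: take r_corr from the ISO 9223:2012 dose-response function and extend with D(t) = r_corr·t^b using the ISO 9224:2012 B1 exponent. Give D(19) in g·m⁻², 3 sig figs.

D(19) = 651 g·m⁻²

carbon steel: f(T) = +0.150·(T−10) [T≤10 °C] = -2.0100
  Pd branch = 1.77·Pd^0.52·e^(0.02·RH+f) = 9.042 μm/a
  Sd branch = 0.102·Sd^0.62·e^(0.033·RH+0.04·T) = 8.726 μm/a
  sum: 9.042 + 8.726 → r_corr = 17.77 μm/a
Long-term exponent b (ISO 9224 Table 2, B1) = 0.523
  D(19) = 17.77 × 19^0.523 = 17.77 × 4.664 = 82.88 μm
  Mass loss = 82.88 μm × 7.85 g/cm³ = 650.6 g·m⁻²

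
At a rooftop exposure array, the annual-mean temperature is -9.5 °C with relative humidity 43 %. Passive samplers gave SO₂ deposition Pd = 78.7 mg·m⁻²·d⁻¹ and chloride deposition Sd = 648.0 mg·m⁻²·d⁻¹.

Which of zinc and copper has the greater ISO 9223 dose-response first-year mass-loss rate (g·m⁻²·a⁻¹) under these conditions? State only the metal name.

zinc

zinc: temperature factor f = +0.038·(-19.5) = -0.7410
  SO₂ term: 0.0129·78.7^0.44·exp(0.046·43-0.7410) = 0.3034
  Cl⁻ term: 0.0175·648.0^0.57·exp(0.008·43+0.085·-9.5) = 0.4409
  sum: 0.3034 + 0.4409 → r_corr = 0.7443 μm/a
  mass loss = 0.7443 μm/a × 7.14 g/cm³ = 5.314 g·m⁻²·a⁻¹
copper: T≤10 °C ⇒ hinge +0.126·(-9.5−10) = -2.4570
  Pd branch = 0.0053·Pd^0.26·e^(0.059·RH+f) = 0.01786 μm/a
  Sd branch = 0.01025·Sd^0.27·e^(0.036·RH+0.049·T) = 0.1738 μm/a
  r_corr = 0.01786 + 0.1738 = 0.1916 μm/a
  mass loss = 0.1916 μm/a × 8.96 g/cm³ = 1.717 g·m⁻²·a⁻¹
Ordering by g·m⁻²·a⁻¹: zinc (5.31) > copper (1.72)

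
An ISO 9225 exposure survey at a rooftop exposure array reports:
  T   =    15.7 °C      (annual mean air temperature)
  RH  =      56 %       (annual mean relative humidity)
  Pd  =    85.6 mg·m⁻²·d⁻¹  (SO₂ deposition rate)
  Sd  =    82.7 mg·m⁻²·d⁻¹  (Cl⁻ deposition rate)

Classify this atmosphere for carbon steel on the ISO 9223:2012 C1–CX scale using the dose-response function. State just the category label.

carbon steel: T>10 °C ⇒ hinge -0.054·(15.7−10) = -0.3078
  SO₂ term: 1.77·85.6^0.52·exp(0.02·56-0.3078) = 40.33
  Cl⁻ term: 0.102·82.7^0.62·exp(0.033·56+0.04·15.7) = 18.74
  r_corr = 40.33 + 18.74 = 59.07 μm/a
ISO 9223 Table 2 (carbon steel): 50 < 59.1 ≤ 80 μm/a ⇒ C4

C4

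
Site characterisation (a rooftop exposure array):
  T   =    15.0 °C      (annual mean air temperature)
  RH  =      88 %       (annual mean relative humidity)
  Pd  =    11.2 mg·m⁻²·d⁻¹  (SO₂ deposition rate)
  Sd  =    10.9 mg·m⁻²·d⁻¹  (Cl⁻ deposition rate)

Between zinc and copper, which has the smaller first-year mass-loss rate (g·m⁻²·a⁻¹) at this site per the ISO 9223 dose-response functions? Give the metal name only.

zinc

zinc: T>10 °C ⇒ hinge -0.071·(15.0−10) = -0.3550
  sulphur-dioxide contribution → 1.5 μm/a
  chloride contribution → 0.4941 μm/a
  ⇒ r_corr(zinc) = 1.994 μm/a
  mass loss = 1.994 μm/a × 7.14 g/cm³ = 14.24 g·m⁻²·a⁻¹
copper: f(T) = -0.080·(T−10) [T>10 °C] = -0.4000
  sulphur-dioxide contribution → 1.197 μm/a
  chloride contribution → 0.968 μm/a
  ⇒ r_corr(copper) = 2.165 μm/a
  mass loss = 2.165 μm/a × 8.96 g/cm³ = 19.4 g·m⁻²·a⁻¹
Ordering by g·m⁻²·a⁻¹: copper (19.4) > zinc (14.2)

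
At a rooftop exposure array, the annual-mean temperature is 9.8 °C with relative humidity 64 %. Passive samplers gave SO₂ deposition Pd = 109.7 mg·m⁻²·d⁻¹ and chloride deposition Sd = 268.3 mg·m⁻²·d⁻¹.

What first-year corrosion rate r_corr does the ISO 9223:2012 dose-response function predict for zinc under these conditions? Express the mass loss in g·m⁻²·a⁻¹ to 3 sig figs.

r_corr = 25.3 g·m⁻²·a⁻¹

zinc: T≤10 °C ⇒ hinge +0.038·(9.8−10) = -0.0076
  Pd branch = 0.0129·Pd^0.44·e^(0.046·RH+f) = 1.921 μm/a
  Cl⁻ term: 0.0175·268.3^0.57·exp(0.008·64+0.085·9.8) = 1.627
  sum: 1.921 + 1.627 → r_corr = 3.548 μm/a
Convert to mass loss: 3.548 μm/a × 7.14 g/cm³ = 25.34 g·m⁻²·a⁻¹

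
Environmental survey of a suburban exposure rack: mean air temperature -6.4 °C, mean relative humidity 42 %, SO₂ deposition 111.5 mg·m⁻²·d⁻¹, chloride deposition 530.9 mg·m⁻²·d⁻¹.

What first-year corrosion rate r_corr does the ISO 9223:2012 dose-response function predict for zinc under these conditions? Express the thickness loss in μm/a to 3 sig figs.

zinc: f(T) = +0.038·(T−10) [T≤10 °C] = -0.6232
  sulphur-dioxide contribution → 0.38 μm/a
  chloride contribution → 0.5081 μm/a
  total first-year rate 0.8881 μm/a

r_corr = 0.888 μm/a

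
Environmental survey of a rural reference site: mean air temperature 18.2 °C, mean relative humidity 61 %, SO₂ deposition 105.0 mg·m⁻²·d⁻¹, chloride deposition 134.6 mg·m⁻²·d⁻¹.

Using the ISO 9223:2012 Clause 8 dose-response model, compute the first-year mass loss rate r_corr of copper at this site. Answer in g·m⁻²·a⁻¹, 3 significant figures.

r_corr = 10.6 g·m⁻²·a⁻¹

copper: T>10 °C ⇒ hinge -0.080·(18.2−10) = -0.6560
  Pd branch = 0.0053·Pd^0.26·e^(0.059·RH+f) = 0.3372 μm/a
  Sd branch = 0.01025·Sd^0.27·e^(0.036·RH+0.049·T) = 0.8445 μm/a
  sum: 0.3372 + 0.8445 → r_corr = 1.182 μm/a
Convert to mass loss: 1.182 μm/a × 8.96 g/cm³ = 10.59 g·m⁻²·a⁻¹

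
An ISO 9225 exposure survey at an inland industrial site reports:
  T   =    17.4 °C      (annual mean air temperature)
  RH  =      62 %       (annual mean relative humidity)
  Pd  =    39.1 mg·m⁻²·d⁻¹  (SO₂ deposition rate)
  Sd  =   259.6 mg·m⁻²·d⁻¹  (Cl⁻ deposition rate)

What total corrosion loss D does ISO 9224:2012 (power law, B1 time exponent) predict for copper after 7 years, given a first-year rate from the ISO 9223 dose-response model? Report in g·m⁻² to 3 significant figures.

D(7) = 42.7 g·m⁻²

copper: temperature factor f = -0.080·(7.4) = -0.5920
  SO₂ term: 0.0053·39.1^0.26·exp(0.059·62-0.5920) = 0.295
  Sd branch = 0.01025·Sd^0.27·e^(0.036·RH+0.049·T) = 1.005 μm/a
  sum: 0.295 + 1.005 → r_corr = 1.3 μm/a
ISO 9224: D(t) = r_corr · t^b with b = 0.667 (copper, B1)
  D(7) = 1.3 × 7^0.667 = 1.3 × 3.662 = 4.76 μm
  Mass loss = 4.76 μm × 8.96 g/cm³ = 42.65 g·m⁻²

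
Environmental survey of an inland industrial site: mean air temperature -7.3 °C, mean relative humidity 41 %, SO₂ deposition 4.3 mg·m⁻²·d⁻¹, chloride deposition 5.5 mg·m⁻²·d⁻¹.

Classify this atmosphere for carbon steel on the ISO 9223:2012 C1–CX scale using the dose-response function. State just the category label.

carbon steel: temperature factor f = +0.150·(-17.3) = -2.5950
  SO₂ term: 1.77·4.3^0.52·exp(0.02·41-2.5950) = 0.6405
  Sd branch = 0.102·Sd^0.62·e^(0.033·RH+0.04·T) = 0.848 μm/a
  sum: 0.6405 + 0.848 → r_corr = 1.489 μm/a
ISO 9223 Table 2 (carbon steel): 1.3 < 1.49 ≤ 25 μm/a ⇒ C2

C2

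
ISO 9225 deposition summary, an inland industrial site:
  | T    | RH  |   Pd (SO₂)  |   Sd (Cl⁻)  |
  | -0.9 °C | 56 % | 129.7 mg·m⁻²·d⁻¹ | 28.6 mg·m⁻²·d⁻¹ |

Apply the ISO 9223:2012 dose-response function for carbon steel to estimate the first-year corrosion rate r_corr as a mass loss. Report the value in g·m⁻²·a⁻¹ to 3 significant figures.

r_corr = 143 g·m⁻²·a⁻¹

carbon steel: temperature factor f = +0.150·(-10.9) = -1.6350
  SO₂ term: 1.77·129.7^0.52·exp(0.02·56-1.6350) = 13.28
  Sd branch = 0.102·Sd^0.62·e^(0.033·RH+0.04·T) = 4.994 μm/a
  r_corr = 13.28 + 4.994 = 18.27 μm/a
Convert to mass loss: 18.27 μm/a × 7.85 g/cm³ = 143.4 g·m⁻²·a⁻¹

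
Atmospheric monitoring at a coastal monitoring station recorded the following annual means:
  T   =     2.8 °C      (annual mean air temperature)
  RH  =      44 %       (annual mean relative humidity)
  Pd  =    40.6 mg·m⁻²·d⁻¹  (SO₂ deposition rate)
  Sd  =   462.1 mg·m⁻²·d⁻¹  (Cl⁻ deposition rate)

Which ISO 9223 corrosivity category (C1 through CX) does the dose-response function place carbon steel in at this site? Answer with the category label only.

C3

carbon steel: f(T) = +0.150·(T−10) [T≤10 °C] = -1.0800
  Pd branch = 1.77·Pd^0.52·e^(0.02·RH+f) = 9.944 μm/a
  Cl⁻ term: 0.102·462.1^0.62·exp(0.033·44+0.04·2.8) = 21.88
  r_corr = 9.944 + 21.88 = 31.82 μm/a
ISO 9223 Table 2 (carbon steel): 25 < 31.8 ≤ 50 μm/a ⇒ C3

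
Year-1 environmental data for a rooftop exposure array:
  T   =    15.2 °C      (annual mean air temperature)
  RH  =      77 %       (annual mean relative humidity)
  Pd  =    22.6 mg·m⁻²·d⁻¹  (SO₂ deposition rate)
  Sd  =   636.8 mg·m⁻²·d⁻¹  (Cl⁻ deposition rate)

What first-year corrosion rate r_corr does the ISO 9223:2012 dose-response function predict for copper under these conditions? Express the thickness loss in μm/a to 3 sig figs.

copper: T>10 °C ⇒ hinge -0.080·(15.2−10) = -0.4160
  sulphur-dioxide contribution → 0.7391 μm/a
  chloride contribution → 1.973 μm/a
  ⇒ r_corr(copper) = 2.712 μm/a

r_corr = 2.71 μm/a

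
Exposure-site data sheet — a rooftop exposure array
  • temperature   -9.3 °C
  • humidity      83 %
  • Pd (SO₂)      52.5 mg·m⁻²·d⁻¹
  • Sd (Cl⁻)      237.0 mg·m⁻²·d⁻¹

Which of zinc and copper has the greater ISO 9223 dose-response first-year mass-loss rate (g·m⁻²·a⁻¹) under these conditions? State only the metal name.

zinc: T≤10 °C ⇒ hinge +0.038·(-9.3−10) = -0.7334
  Pd branch = 0.0129·Pd^0.44·e^(0.046·RH+f) = 1.611 μm/a
  Cl⁻ term: 0.0175·237.0^0.57·exp(0.008·83+0.085·-9.3) = 0.3481
  r_corr = 1.611 + 0.3481 = 1.959 μm/a
  mass loss = 1.959 μm/a × 7.14 g/cm³ = 13.99 g·m⁻²·a⁻¹
copper: T≤10 °C ⇒ hinge +0.126·(-9.3−10) = -2.4318
  Pd branch = 0.0053·Pd^0.26·e^(0.059·RH+f) = 0.1746 μm/a
  Sd branch = 0.01025·Sd^0.27·e^(0.036·RH+0.049·T) = 0.5645 μm/a
  sum: 0.1746 + 0.5645 → r_corr = 0.7391 μm/a
  mass loss = 0.7391 μm/a × 8.96 g/cm³ = 6.623 g·m⁻²·a⁻¹
Ordering by g·m⁻²·a⁻¹: zinc (14) > copper (6.62)

zinc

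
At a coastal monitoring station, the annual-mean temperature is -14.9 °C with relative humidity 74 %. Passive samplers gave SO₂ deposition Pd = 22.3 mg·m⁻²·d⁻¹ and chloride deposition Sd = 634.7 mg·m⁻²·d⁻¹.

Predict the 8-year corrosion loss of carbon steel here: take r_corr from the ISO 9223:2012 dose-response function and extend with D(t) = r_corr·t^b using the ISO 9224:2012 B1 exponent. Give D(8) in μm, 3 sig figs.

carbon steel: f(T) = +0.150·(T−10) [T≤10 °C] = -3.7350
  sulphur-dioxide contribution → 0.9327 μm/a
  chloride contribution → 35.31 μm/a
  total first-year rate 36.24 μm/a
Power-law: D(8) = r_corr · 8^0.523
  D(8) = 36.24 × 8^0.523 = 36.24 × 2.967 = 107.5 μm

D(8) = 108 μm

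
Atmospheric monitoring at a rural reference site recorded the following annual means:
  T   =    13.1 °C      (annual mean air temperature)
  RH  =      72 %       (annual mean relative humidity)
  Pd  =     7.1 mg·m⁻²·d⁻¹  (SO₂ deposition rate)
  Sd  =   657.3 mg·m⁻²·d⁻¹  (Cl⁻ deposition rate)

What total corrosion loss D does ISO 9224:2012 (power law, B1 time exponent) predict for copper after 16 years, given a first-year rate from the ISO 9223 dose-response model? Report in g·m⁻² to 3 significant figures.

copper: T>10 °C ⇒ hinge -0.080·(13.1−10) = -0.2480
  SO₂ term: 0.0053·7.1^0.26·exp(0.059·72-0.2480) = 0.4817
  Cl⁻ term: 0.01025·657.3^0.27·exp(0.036·72+0.049·13.1) = 1.5
  sum: 0.4817 + 1.5 → r_corr = 1.981 μm/a
Power-law: D(16) = r_corr · 16^0.667
  D(16) = 1.981 × 16^0.667 = 1.981 × 6.355 = 12.59 μm
  Mass loss = 12.59 μm × 8.96 g/cm³ = 112.8 g·m⁻²

D(16) = 113 g·m⁻²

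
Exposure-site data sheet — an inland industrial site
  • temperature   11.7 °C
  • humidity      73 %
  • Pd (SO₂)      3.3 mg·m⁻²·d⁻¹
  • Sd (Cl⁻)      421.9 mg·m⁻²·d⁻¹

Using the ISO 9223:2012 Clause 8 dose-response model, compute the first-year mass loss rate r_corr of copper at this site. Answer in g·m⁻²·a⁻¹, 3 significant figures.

copper: T>10 °C ⇒ hinge -0.080·(11.7−10) = -0.1360
  Pd branch = 0.0053·Pd^0.26·e^(0.059·RH+f) = 0.4683 μm/a
  Cl⁻ term: 0.01025·421.9^0.27·exp(0.036·73+0.049·11.7) = 1.288
  r_corr = 0.4683 + 1.288 = 1.756 μm/a
Convert to mass loss: 1.756 μm/a × 8.96 g/cm³ = 15.73 g·m⁻²·a⁻¹

r_corr = 15.7 g·m⁻²·a⁻¹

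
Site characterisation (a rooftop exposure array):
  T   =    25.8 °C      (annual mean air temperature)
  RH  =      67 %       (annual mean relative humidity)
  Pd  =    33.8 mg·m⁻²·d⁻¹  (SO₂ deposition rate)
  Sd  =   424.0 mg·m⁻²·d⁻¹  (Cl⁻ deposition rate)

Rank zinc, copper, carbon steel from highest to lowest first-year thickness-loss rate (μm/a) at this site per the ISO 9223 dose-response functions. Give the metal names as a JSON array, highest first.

["carbon steel", "zinc", "copper"]

zinc: T>10 °C ⇒ hinge -0.071·(25.8−10) = -1.1218
  SO₂ term: 0.0129·33.8^0.44·exp(0.046·67-1.1218) = 0.4311
  Sd branch = 0.0175·Sd^0.57·e^(0.008·RH+0.085·T) = 8.43 μm/a
  r_corr = 0.4311 + 8.43 = 8.861 μm/a
copper: T>10 °C ⇒ hinge -0.080·(25.8−10) = -1.2640
  SO₂ term: 0.0053·33.8^0.26·exp(0.059·67-1.2640) = 0.1948
  Sd branch = 0.01025·Sd^0.27·e^(0.036·RH+0.049·T) = 2.073 μm/a
  r_corr = 0.1948 + 2.073 = 2.268 μm/a
carbon steel: f(T) = -0.054·(T−10) [T>10 °C] = -0.8532
  SO₂ term: 1.77·33.8^0.52·exp(0.02·67-0.8532) = 17.96
  Sd branch = 0.102·Sd^0.62·e^(0.033·RH+0.04·T) = 111.2 μm/a
  sum: 17.96 + 111.2 → r_corr = 129.1 μm/a
Ordering by μm/a: carbon steel (129) > zinc (8.86) > copper (2.27)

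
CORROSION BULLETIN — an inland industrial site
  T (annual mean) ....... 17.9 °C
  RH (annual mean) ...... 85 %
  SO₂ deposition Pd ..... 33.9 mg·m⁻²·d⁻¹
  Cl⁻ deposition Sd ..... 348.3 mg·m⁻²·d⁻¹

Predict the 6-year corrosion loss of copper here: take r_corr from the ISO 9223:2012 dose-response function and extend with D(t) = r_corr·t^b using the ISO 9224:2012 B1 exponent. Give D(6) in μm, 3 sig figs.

copper: f(T) = -0.080·(T−10) [T>10 °C] = -0.6320
  SO₂ term: 0.0053·33.9^0.26·exp(0.059·85-0.6320) = 1.061
  Cl⁻ term: 0.01025·348.3^0.27·exp(0.036·85+0.049·17.9) = 2.552
  sum: 1.061 + 2.552 → r_corr = 3.613 μm/a
ISO 9224: D(t) = r_corr · t^b with b = 0.667 (copper, B1)
  D(6) = 3.613 × 6^0.667 = 3.613 × 3.304 = 11.94 μm

D(6) = 11.9 μm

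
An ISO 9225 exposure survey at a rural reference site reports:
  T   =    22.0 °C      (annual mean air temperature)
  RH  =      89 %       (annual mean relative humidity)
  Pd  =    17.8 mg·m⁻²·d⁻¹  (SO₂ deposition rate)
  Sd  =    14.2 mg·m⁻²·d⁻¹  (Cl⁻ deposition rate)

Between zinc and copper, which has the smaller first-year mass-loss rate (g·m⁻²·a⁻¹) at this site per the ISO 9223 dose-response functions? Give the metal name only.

zinc

zinc: T>10 °C ⇒ hinge -0.071·(22.0−10) = -0.8520
  Pd branch = 0.0129·Pd^0.44·e^(0.046·RH+f) = 1.172 μm/a
  Cl⁻ term: 0.0175·14.2^0.57·exp(0.008·89+0.085·22.0) = 1.05
  r_corr = 1.172 + 1.05 = 2.222 μm/a
  mass loss = 2.222 μm/a × 7.14 g/cm³ = 15.86 g·m⁻²·a⁻¹
copper: temperature factor f = -0.080·(12.0) = -0.9600
  Pd branch = 0.0053·Pd^0.26·e^(0.059·RH+f) = 0.8184 μm/a
  Sd branch = 0.01025·Sd^0.27·e^(0.036·RH+0.049·T) = 1.519 μm/a
  sum: 0.8184 + 1.519 → r_corr = 2.337 μm/a
  mass loss = 2.337 μm/a × 8.96 g/cm³ = 20.94 g·m⁻²·a⁻¹
Ordering by g·m⁻²·a⁻¹: copper (20.9) > zinc (15.9)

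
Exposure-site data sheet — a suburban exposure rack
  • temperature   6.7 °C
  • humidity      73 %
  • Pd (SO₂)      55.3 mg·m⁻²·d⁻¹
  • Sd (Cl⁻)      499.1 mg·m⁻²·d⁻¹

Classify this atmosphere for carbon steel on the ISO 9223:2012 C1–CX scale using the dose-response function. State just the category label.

C5

carbon steel: T≤10 °C ⇒ hinge +0.150·(6.7−10) = -0.4950
  SO₂ term: 1.77·55.3^0.52·exp(0.02·73-0.4950) = 37.44
  Cl⁻ term: 0.102·499.1^0.62·exp(0.033·73+0.04·6.7) = 69.84
  r_corr = 37.44 + 69.84 = 107.3 μm/a
107 μm/a falls in (80, 200] for carbon steel → category C5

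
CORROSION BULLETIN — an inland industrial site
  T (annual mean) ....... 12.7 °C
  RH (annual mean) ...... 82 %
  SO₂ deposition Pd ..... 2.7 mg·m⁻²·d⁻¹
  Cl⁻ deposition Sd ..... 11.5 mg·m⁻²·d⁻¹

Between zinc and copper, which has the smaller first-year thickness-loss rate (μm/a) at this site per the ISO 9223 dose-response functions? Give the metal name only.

zinc

zinc: T>10 °C ⇒ hinge -0.071·(12.7−10) = -0.1917
  sulphur-dioxide contribution → 0.7166 μm/a
  chloride contribution → 0.3994 μm/a
  ⇒ r_corr(zinc) = 1.116 μm/a
copper: temperature factor f = -0.080·(2.7) = -0.2160
  sulphur-dioxide contribution → 0.6978 μm/a
  chloride contribution → 0.707 μm/a
  ⇒ r_corr(copper) = 1.405 μm/a
Ordering by μm/a: copper (1.4) > zinc (1.12)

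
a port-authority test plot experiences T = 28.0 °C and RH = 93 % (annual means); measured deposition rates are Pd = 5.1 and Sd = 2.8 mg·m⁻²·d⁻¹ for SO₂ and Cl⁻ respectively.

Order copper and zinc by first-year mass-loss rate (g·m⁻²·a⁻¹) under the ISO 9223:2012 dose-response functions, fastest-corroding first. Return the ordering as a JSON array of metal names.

["copper", "zinc"]

copper: T>10 °C ⇒ hinge -0.080·(28.0−10) = -1.4400
  sulphur-dioxide contribution → 0.4633 μm/a
  chloride contribution → 1.518 μm/a
  total first-year rate 1.981 μm/a
  mass loss = 1.981 μm/a × 8.96 g/cm³ = 17.75 g·m⁻²·a⁻¹
zinc: T>10 °C ⇒ hinge -0.071·(28.0−10) = -1.2780
  sulphur-dioxide contribution → 0.5306 μm/a
  chloride contribution → 0.7156 μm/a
  ⇒ r_corr(zinc) = 1.246 μm/a
  mass loss = 1.246 μm/a × 7.14 g/cm³ = 8.898 g·m⁻²·a⁻¹
Ordering by g·m⁻²·a⁻¹: copper (17.8) > zinc (8.9)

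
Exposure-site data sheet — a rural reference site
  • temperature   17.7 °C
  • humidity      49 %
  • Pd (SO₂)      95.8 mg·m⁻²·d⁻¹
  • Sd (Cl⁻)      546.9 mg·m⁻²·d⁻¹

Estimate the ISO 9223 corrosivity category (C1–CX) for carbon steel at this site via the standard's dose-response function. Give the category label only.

carbon steel: T>10 °C ⇒ hinge -0.054·(17.7−10) = -0.4158
  sulphur-dioxide contribution → 33.37 μm/a
  chloride contribution → 51.98 μm/a
  total first-year rate 85.35 μm/a
85.3 μm/a falls in (80, 200] for carbon steel → category C5

C5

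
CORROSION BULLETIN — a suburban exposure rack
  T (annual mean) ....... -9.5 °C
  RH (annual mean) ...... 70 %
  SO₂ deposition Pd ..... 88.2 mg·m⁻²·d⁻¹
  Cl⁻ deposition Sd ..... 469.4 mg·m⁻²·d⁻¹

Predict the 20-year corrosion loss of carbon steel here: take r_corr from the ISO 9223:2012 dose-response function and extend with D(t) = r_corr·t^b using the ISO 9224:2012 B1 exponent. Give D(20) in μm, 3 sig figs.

carbon steel: T≤10 °C ⇒ hinge +0.150·(-9.5−10) = -2.9250
  SO₂ term: 1.77·88.2^0.52·exp(0.02·70-2.9250) = 3.957
  Sd branch = 0.102·Sd^0.62·e^(0.033·RH+0.04·T) = 31.85 μm/a
  r_corr = 3.957 + 31.85 = 35.81 μm/a
Power-law: D(20) = r_corr · 20^0.523
  D(20) = 35.81 × 20^0.523 = 35.81 × 4.791 = 171.6 μm

D(20) = 172 μm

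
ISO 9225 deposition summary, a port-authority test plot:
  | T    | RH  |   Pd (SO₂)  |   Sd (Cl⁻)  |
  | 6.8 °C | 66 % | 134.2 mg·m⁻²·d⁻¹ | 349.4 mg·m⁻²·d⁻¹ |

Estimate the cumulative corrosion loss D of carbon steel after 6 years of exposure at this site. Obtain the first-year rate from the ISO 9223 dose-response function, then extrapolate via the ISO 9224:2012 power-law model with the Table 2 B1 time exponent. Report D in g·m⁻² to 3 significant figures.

carbon steel: f(T) = +0.150·(T−10) [T≤10 °C] = -0.4800
  Pd branch = 1.77·Pd^0.52·e^(0.02·RH+f) = 52.39 μm/a
  Sd branch = 0.102·Sd^0.62·e^(0.033·RH+0.04·T) = 44.62 μm/a
  sum: 52.39 + 44.62 → r_corr = 97 μm/a
Long-term exponent b (ISO 9224 Table 2, B1) = 0.523
  D(6) = 97 × 6^0.523 = 97 × 2.553 = 247.6 μm
  Mass loss = 247.6 μm × 7.85 g/cm³ = 1944 g·m⁻²

D(6) = 1.94e+03 g·m⁻²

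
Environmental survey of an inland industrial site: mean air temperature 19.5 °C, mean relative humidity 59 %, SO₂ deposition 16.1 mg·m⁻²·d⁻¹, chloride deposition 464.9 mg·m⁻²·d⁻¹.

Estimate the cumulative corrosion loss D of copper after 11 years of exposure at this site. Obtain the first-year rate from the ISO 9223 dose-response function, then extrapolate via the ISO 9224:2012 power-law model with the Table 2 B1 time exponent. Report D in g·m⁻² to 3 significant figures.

copper: temperature factor f = -0.080·(9.5) = -0.7600
  Pd branch = 0.0053·Pd^0.26·e^(0.059·RH+f) = 0.1659 μm/a
  Cl⁻ term: 0.01025·464.9^0.27·exp(0.036·59+0.049·19.5) = 1.17
  r_corr = 0.1659 + 1.17 = 1.336 μm/a
ISO 9224: D(t) = r_corr · t^b with b = 0.667 (copper, B1)
  D(11) = 1.336 × 11^0.667 = 1.336 × 4.95 = 6.614 μm
  Mass loss = 6.614 μm × 8.96 g/cm³ = 59.27 g·m⁻²

D(11) = 59.3 g·m⁻²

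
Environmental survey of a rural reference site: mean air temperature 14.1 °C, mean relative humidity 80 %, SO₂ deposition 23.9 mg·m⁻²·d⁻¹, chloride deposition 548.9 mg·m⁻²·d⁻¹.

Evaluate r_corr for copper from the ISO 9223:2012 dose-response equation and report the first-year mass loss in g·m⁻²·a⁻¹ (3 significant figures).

r_corr = 26.7 g·m⁻²·a⁻¹

copper: T>10 °C ⇒ hinge -0.080·(14.1−10) = -0.3280
  sulphur-dioxide contribution → 0.9774 μm/a
  chloride contribution → 2.001 μm/a
  total first-year rate 2.978 μm/a
Convert to mass loss: 2.978 μm/a × 8.96 g/cm³ = 26.69 g·m⁻²·a⁻¹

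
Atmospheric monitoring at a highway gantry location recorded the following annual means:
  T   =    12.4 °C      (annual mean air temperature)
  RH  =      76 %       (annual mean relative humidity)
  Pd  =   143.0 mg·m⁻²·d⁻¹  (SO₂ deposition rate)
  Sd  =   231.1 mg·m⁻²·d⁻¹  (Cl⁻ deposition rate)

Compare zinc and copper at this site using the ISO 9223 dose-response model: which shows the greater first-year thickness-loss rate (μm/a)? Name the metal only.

zinc: temperature factor f = -0.071·(2.4) = -0.1704
  Pd branch = 0.0129·Pd^0.44·e^(0.046·RH+f) = 3.186 μm/a
  Sd branch = 0.0175·Sd^0.57·e^(0.008·RH+0.085·T) = 2.052 μm/a
  r_corr = 3.186 + 2.052 = 5.238 μm/a
copper: f(T) = -0.080·(T−10) [T>10 °C] = -0.1920
  Pd branch = 0.0053·Pd^0.26·e^(0.059·RH+f) = 1.408 μm/a
  Cl⁻ term: 0.01025·231.1^0.27·exp(0.036·76+0.049·12.4) = 1.262
  r_corr = 1.408 + 1.262 = 2.67 μm/a
Ordering by μm/a: zinc (5.24) > copper (2.67)

zinc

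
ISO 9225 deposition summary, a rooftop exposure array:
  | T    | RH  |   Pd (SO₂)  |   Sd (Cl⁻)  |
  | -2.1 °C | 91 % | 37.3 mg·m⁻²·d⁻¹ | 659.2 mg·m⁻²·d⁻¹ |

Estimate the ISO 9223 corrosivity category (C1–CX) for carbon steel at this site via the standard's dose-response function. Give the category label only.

C5

carbon steel: temperature factor f = +0.150·(-12.1) = -1.8150
  Pd branch = 1.77·Pd^0.52·e^(0.02·RH+f) = 11.68 μm/a
  Sd branch = 0.102·Sd^0.62·e^(0.033·RH+0.04·T) = 105.7 μm/a
  r_corr = 11.68 + 105.7 = 117.4 μm/a
117 μm/a falls in (80, 200] for carbon steel → category C5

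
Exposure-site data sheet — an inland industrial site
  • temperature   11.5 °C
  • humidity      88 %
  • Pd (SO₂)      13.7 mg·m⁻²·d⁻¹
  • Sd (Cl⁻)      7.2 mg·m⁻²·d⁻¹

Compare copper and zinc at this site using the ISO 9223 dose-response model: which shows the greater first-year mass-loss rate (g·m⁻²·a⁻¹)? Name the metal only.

copper: temperature factor f = -0.080·(1.5) = -0.1200
  Pd branch = 0.0053·Pd^0.26·e^(0.059·RH+f) = 1.669 μm/a
  Cl⁻ term: 0.01025·7.2^0.27·exp(0.036·88+0.049·11.5) = 0.7291
  r_corr = 1.669 + 0.7291 = 2.398 μm/a
  mass loss = 2.398 μm/a × 8.96 g/cm³ = 21.49 g·m⁻²·a⁻¹
zinc: f(T) = -0.071·(T−10) [T>10 °C] = -0.1065
  Pd branch = 0.0129·Pd^0.44·e^(0.046·RH+f) = 2.101 μm/a
  Sd branch = 0.0175·Sd^0.57·e^(0.008·RH+0.085·T) = 0.2897 μm/a
  sum: 2.101 + 0.2897 → r_corr = 2.391 μm/a
  mass loss = 2.391 μm/a × 7.14 g/cm³ = 17.07 g·m⁻²·a⁻¹
Ordering by g·m⁻²·a⁻¹: copper (21.5) > zinc (17.1)

copper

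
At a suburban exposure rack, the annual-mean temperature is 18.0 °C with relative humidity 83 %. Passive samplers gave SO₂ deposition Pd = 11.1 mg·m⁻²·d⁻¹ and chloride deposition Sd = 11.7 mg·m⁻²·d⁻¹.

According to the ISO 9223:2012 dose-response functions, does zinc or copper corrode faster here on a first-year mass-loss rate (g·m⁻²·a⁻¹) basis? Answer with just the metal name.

copper

zinc: temperature factor f = -0.071·(8.0) = -0.5680
  sulphur-dioxide contribution → 0.9594 μm/a
  chloride contribution → 0.6379 μm/a
  total first-year rate 1.597 μm/a
  mass loss = 1.597 μm/a × 7.14 g/cm³ = 11.4 g·m⁻²·a⁻¹
copper: temperature factor f = -0.080·(8.0) = -0.6400
  sulphur-dioxide contribution → 0.6996 μm/a
  chloride contribution → 0.9547 μm/a
  ⇒ r_corr(copper) = 1.654 μm/a
  mass loss = 1.654 μm/a × 8.96 g/cm³ = 14.82 g·m⁻²·a⁻¹
Ordering by g·m⁻²·a⁻¹: copper (14.8) > zinc (11.4)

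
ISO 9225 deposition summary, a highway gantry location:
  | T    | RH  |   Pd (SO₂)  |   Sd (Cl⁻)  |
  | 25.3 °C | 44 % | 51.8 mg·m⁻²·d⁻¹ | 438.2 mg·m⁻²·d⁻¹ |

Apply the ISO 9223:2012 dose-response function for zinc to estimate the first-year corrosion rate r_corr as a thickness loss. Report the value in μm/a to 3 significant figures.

zinc: T>10 °C ⇒ hinge -0.071·(25.3−10) = -1.0863
  Pd branch = 0.0129·Pd^0.44·e^(0.046·RH+f) = 0.1871 μm/a
  Cl⁻ term: 0.0175·438.2^0.57·exp(0.008·44+0.085·25.3) = 6.849
  r_corr = 0.1871 + 6.849 = 7.036 μm/a

r_corr = 7.04 μm/a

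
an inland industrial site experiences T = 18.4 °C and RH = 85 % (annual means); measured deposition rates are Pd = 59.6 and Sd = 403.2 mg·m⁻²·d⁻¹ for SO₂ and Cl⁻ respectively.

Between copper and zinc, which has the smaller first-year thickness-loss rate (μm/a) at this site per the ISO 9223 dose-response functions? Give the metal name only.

copper

copper: T>10 °C ⇒ hinge -0.080·(18.4−10) = -0.6720
  sulphur-dioxide contribution → 1.18 μm/a
  chloride contribution → 2.721 μm/a
  total first-year rate 3.901 μm/a
zinc: f(T) = -0.071·(T−10) [T>10 °C] = -0.5964
  sulphur-dioxide contribution → 2.142 μm/a
  chloride contribution → 5.044 μm/a
  ⇒ r_corr(zinc) = 7.185 μm/a
Ordering by μm/a: zinc (7.19) > copper (3.9)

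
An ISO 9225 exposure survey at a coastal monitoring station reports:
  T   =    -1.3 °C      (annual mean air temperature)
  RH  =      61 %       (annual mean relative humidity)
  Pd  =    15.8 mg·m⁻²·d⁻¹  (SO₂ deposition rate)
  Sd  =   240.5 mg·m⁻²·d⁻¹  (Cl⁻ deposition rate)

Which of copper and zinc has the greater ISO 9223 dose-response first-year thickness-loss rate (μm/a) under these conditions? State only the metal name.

copper: T≤10 °C ⇒ hinge +0.126·(-1.3−10) = -1.4238
  SO₂ term: 0.0053·15.8^0.26·exp(0.059·61-1.4238) = 0.09563
  Cl⁻ term: 0.01025·240.5^0.27·exp(0.036·61+0.049·-1.3) = 0.3799
  r_corr = 0.09563 + 0.3799 = 0.4755 μm/a
zinc: f(T) = +0.038·(T−10) [T≤10 °C] = -0.4294
  SO₂ term: 0.0129·15.8^0.44·exp(0.046·61-0.4294) = 0.4679
  Sd branch = 0.0175·Sd^0.57·e^(0.008·RH+0.085·T) = 0.5811 μm/a
  sum: 0.4679 + 0.5811 → r_corr = 1.049 μm/a
Ordering by μm/a: zinc (1.05) > copper (0.476)

zinc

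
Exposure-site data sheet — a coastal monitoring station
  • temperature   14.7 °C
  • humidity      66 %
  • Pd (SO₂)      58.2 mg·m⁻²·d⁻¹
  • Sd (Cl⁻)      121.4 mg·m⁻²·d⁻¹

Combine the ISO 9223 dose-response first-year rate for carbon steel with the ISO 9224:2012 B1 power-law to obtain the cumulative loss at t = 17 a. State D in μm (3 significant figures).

carbon steel: f(T) = -0.054·(T−10) [T>10 °C] = -0.2538
  Pd branch = 1.77·Pd^0.52·e^(0.02·RH+f) = 42.54 μm/a
  Cl⁻ term: 0.102·121.4^0.62·exp(0.033·66+0.04·14.7) = 31.77
  sum: 42.54 + 31.77 → r_corr = 74.31 μm/a
ISO 9224: D(t) = r_corr · t^b with b = 0.523 (carbon steel, B1)
  D(17) = 74.31 × 17^0.523 = 74.31 × 4.401 = 327 μm

D(17) = 327 μm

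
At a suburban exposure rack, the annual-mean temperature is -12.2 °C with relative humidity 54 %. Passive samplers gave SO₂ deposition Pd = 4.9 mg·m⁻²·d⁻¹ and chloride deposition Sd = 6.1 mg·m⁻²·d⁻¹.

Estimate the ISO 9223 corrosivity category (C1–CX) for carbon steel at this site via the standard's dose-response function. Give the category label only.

C2

carbon steel: T≤10 °C ⇒ hinge +0.150·(-12.2−10) = -3.3300
  Pd branch = 1.77·Pd^0.52·e^(0.02·RH+f) = 0.4263 μm/a
  Sd branch = 0.102·Sd^0.62·e^(0.033·RH+0.04·T) = 1.142 μm/a
  r_corr = 0.4263 + 1.142 = 1.568 μm/a
ISO 9223 Table 2 (carbon steel): 1.3 < 1.57 ≤ 25 μm/a ⇒ C2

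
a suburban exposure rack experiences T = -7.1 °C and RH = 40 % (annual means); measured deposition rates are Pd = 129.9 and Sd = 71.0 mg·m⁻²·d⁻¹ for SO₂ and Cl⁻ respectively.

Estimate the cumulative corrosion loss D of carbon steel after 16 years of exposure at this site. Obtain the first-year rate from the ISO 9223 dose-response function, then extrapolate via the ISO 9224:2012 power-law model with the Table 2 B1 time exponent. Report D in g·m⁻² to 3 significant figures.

carbon steel: temperature factor f = +0.150·(-17.1) = -2.5650
  sulphur-dioxide contribution → 3.806 μm/a
  chloride contribution → 4.039 μm/a
  ⇒ r_corr(carbon steel) = 7.846 μm/a
Power-law: D(16) = r_corr · 16^0.523
  D(16) = 7.846 × 16^0.523 = 7.846 × 4.263 = 33.45 μm
  Mass loss = 33.45 μm × 7.85 g/cm³ = 262.6 g·m⁻²

D(16) = 263 g·m⁻²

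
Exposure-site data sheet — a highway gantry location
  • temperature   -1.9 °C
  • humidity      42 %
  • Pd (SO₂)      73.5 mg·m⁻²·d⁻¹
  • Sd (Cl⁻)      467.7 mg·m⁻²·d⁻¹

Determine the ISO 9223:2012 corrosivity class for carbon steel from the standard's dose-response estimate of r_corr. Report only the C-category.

carbon steel: temperature factor f = +0.150·(-11.9) = -1.7850
  sulphur-dioxide contribution → 6.427 μm/a
  chloride contribution → 17.1 μm/a
  ⇒ r_corr(carbon steel) = 23.52 μm/a
Category bounds: 1.3…25 μm/a bracket r_corr ⇒ C2

C2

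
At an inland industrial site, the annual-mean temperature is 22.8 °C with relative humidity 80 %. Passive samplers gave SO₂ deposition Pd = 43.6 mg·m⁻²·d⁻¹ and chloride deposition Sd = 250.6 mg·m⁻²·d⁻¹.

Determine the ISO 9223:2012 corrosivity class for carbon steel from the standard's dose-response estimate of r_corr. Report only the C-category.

carbon steel: temperature factor f = -0.054·(12.8) = -0.6912
  Pd branch = 1.77·Pd^0.52·e^(0.02·RH+f) = 31.27 μm/a
  Sd branch = 0.102·Sd^0.62·e^(0.033·RH+0.04·T) = 109.3 μm/a
  sum: 31.27 + 109.3 → r_corr = 140.6 μm/a
ISO 9223 Table 2 (carbon steel): 80 < 141 ≤ 200 μm/a ⇒ C5

C5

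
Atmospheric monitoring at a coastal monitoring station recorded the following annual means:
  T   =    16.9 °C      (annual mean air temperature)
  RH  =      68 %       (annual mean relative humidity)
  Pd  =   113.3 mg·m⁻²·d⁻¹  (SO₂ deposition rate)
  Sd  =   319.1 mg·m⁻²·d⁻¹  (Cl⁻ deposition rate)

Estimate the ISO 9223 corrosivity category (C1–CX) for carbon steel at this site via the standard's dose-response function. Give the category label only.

C5

carbon steel: temperature factor f = -0.054·(6.9) = -0.3726
  Pd branch = 1.77·Pd^0.52·e^(0.02·RH+f) = 55.59 μm/a
  Sd branch = 0.102·Sd^0.62·e^(0.033·RH+0.04·T) = 67.48 μm/a
  r_corr = 55.59 + 67.48 = 123.1 μm/a
ISO 9223 Table 2 (carbon steel): 80 < 123 ≤ 200 μm/a ⇒ C5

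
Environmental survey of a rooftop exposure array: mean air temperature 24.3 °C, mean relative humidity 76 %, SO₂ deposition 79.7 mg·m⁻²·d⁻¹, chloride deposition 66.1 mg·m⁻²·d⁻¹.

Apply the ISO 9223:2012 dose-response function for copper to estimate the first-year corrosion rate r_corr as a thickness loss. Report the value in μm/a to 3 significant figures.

r_corr = 2.08 μm/a

copper: f(T) = -0.080·(T−10) [T>10 °C] = -1.1440
  Pd branch = 0.0053·Pd^0.26·e^(0.059·RH+f) = 0.4669 μm/a
  Sd branch = 0.01025·Sd^0.27·e^(0.036·RH+0.049·T) = 1.613 μm/a
  r_corr = 0.4669 + 1.613 = 2.079 μm/a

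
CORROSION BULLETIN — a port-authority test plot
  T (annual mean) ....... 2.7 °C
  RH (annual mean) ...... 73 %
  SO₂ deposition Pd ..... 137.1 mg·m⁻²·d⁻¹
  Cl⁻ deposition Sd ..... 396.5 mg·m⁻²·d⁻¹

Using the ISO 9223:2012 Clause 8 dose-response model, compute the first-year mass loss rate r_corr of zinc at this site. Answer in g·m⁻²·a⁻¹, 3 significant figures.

r_corr = 26.0 g·m⁻²·a⁻¹

zinc: f(T) = +0.038·(T−10) [T≤10 °C] = -0.2774
  Pd branch = 0.0129·Pd^0.44·e^(0.046·RH+f) = 2.448 μm/a
  Cl⁻ term: 0.0175·396.5^0.57·exp(0.008·73+0.085·2.7) = 1.195
  r_corr = 2.448 + 1.195 = 3.643 μm/a
Convert to mass loss: 3.643 μm/a × 7.14 g/cm³ = 26.01 g·m⁻²·a⁻¹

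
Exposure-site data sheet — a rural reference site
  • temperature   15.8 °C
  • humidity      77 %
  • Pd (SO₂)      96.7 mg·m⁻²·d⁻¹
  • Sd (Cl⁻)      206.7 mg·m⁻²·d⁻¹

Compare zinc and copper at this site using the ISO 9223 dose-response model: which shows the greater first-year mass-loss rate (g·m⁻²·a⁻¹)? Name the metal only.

zinc

zinc: T>10 °C ⇒ hinge -0.071·(15.8−10) = -0.4118
  Pd branch = 0.0129·Pd^0.44·e^(0.046·RH+f) = 2.206 μm/a
  Sd branch = 0.0175·Sd^0.57·e^(0.008·RH+0.085·T) = 2.592 μm/a
  sum: 2.206 + 2.592 → r_corr = 4.798 μm/a
  mass loss = 4.798 μm/a × 7.14 g/cm³ = 34.25 g·m⁻²·a⁻¹
copper: temperature factor f = -0.080·(5.8) = -0.4640
  SO₂ term: 0.0053·96.7^0.26·exp(0.059·77-0.4640) = 1.028
  Sd branch = 0.01025·Sd^0.27·e^(0.036·RH+0.049·T) = 1.5 μm/a
  r_corr = 1.028 + 1.5 = 2.528 μm/a
  mass loss = 2.528 μm/a × 8.96 g/cm³ = 22.65 g·m⁻²·a⁻¹
Ordering by g·m⁻²·a⁻¹: zinc (34.3) > copper (22.6)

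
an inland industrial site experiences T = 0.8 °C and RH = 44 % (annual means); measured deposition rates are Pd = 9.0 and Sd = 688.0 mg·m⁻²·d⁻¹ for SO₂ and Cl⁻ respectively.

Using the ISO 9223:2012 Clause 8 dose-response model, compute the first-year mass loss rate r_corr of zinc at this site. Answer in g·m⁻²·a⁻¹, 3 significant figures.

zinc: temperature factor f = +0.038·(-9.2) = -0.3496
  sulphur-dioxide contribution → 0.181 μm/a
  chloride contribution → 1.104 μm/a
  total first-year rate 1.285 μm/a
Convert to mass loss: 1.285 μm/a × 7.14 g/cm³ = 9.173 g·m⁻²·a⁻¹

r_corr = 9.17 g·m⁻²·a⁻¹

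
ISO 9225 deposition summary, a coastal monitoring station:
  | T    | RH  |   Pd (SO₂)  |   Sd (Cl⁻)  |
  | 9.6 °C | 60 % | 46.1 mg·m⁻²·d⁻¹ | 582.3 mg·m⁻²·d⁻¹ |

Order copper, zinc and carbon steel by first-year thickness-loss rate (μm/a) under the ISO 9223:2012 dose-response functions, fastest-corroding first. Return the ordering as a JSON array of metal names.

["carbon steel", "zinc", "copper"]

copper: f(T) = +0.126·(T−10) [T≤10 °C] = -0.0504
  SO₂ term: 0.0053·46.1^0.26·exp(0.059·60-0.0504) = 0.4703
  Cl⁻ term: 0.01025·582.3^0.27·exp(0.036·60+0.049·9.6) = 0.7937
  r_corr = 0.4703 + 0.7937 = 1.264 μm/a
zinc: temperature factor f = +0.038·(-0.4) = -0.0152
  Pd branch = 0.0129·Pd^0.44·e^(0.046·RH+f) = 1.083 μm/a
  Sd branch = 0.0175·Sd^0.57·e^(0.008·RH+0.085·T) = 2.41 μm/a
  r_corr = 1.083 + 2.41 = 3.493 μm/a
carbon steel: T≤10 °C ⇒ hinge +0.150·(9.6−10) = -0.0600
  SO₂ term: 1.77·46.1^0.52·exp(0.02·60-0.0600) = 40.57
  Sd branch = 0.102·Sd^0.62·e^(0.033·RH+0.04·T) = 56.19 μm/a
  sum: 40.57 + 56.19 → r_corr = 96.76 μm/a
Ordering by μm/a: carbon steel (96.8) > zinc (3.49) > copper (1.26)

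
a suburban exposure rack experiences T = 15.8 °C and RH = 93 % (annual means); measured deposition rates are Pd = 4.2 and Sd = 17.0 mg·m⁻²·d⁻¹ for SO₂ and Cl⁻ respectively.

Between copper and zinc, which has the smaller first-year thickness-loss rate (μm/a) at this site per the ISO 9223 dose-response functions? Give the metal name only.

zinc

copper: f(T) = -0.080·(T−10) [T>10 °C] = -0.4640
  sulphur-dioxide contribution → 1.169 μm/a
  chloride contribution → 1.359 μm/a
  total first-year rate 2.528 μm/a
zinc: T>10 °C ⇒ hinge -0.071·(15.8−10) = -0.4118
  sulphur-dioxide contribution → 1.158 μm/a
  chloride contribution → 0.7092 μm/a
  total first-year rate 1.868 μm/a
Ordering by μm/a: copper (2.53) > zinc (1.87)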